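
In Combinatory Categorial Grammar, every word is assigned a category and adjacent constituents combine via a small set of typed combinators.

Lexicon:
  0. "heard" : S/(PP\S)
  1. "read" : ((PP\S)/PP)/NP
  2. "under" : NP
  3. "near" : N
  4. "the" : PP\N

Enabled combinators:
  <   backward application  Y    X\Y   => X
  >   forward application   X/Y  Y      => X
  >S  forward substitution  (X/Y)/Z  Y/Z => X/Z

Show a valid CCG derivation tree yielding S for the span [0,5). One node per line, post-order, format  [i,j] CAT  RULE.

[0,5] S   >
  [0,1] "heard" : S/(PP\S)
  [1,5] PP\S   >
    [1,3] (PP\S)/PP   >
      [1,2] "read" : ((PP\S)/PP)/NP
      [2,3] "under" : NP
    [3,5] PP   <
      [3,4] "near" : N
      [4,5] "the" : PP\N

[0,1] S/(PP\S)  lex  "heard"
[1,2] ((PP\S)/PP)/NP  lex  "read"
[2,3] NP  lex  "under"
[1,3] (PP\S)/PP  >  k=2
[3,4] N  lex  "near"
[4,5] PP\N  lex  "the"
[3,5] PP  <  k=4
[1,5] PP\S  >  k=3
[0,5] S  >  k=1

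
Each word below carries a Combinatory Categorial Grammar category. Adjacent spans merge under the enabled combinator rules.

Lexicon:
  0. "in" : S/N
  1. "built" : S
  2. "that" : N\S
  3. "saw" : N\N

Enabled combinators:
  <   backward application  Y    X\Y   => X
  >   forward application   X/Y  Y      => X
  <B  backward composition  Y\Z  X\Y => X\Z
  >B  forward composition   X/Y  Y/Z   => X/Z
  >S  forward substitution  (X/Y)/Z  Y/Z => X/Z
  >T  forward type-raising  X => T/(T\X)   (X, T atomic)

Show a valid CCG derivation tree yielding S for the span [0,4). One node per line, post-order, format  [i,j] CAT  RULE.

[0,1] S/N  lex  "in"
[1,2] S  lex  "built"
[1,2] N/(N\S)  >T
[2,3] N\S  lex  "that"
[3,4] N\N  lex  "saw"
[2,4] N\S  <B  k=3
[1,4] N  >  k=2
[0,4] S  >  k=1

[0,4] S   >
  [0,1] "in" : S/N
  [1,4] N   >
    [1,2] N/(N\S)   >T
      [1,2] "built" : S
    [2,4] N\S   <B
      [2,3] "that" : N\S
      [3,4] "saw" : N\N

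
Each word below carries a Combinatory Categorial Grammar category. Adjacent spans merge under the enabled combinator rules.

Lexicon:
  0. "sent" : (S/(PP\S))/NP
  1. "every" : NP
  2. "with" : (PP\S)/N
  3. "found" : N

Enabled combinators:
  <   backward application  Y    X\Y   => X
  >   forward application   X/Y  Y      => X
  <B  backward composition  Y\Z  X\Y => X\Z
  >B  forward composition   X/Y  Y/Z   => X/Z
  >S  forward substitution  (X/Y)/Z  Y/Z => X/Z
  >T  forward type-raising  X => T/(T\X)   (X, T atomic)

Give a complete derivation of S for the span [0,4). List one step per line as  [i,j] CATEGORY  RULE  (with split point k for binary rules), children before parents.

[0,4] S   >
  [0,2] S/(PP\S)   >
    [0,1] "sent" : (S/(PP\S))/NP
    [1,2] "every" : NP
  [2,4] PP\S   >
    [2,3] "with" : (PP\S)/N
    [3,4] "found" : N

[0,1] (S/(PP\S))/NP  lex  "sent"
[1,2] NP  lex  "every"
[0,2] S/(PP\S)  >  k=1
[2,3] (PP\S)/N  lex  "with"
[3,4] N  lex  "found"
[2,4] PP\S  >  k=3
[0,4] S  >  k=2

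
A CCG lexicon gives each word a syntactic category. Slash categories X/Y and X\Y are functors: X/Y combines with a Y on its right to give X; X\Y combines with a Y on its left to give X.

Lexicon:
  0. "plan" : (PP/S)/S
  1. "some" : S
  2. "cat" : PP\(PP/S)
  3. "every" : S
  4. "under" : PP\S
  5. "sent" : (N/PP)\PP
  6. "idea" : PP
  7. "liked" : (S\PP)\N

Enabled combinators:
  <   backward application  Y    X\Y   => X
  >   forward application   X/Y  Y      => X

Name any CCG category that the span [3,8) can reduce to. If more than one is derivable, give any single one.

S\PP

[0,8] S   <
  [0,3] PP   <
    [0,2] PP/S   >
      [0,1] "plan" : (PP/S)/S
      [1,2] "some" : S
    [2,3] "cat" : PP\(PP/S)
  [3,8] S\PP   <
    [3,7] N   >
      [3,6] N/PP   <
        [3,5] PP   <
          [3,4] "every" : S
          [4,5] "under" : PP\S
        [5,6] "sent" : (N/PP)\PP
      [6,7] "idea" : PP
    [7,8] "liked" : (S\PP)\N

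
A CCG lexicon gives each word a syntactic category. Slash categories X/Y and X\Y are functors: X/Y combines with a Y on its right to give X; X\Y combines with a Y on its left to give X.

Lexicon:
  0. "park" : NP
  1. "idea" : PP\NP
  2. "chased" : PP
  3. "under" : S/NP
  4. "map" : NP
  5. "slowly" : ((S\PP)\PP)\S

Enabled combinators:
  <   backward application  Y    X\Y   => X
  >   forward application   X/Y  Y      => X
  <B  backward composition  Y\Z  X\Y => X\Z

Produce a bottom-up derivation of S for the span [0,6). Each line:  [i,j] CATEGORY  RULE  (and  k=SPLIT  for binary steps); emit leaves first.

[0,1] NP  lex  "park"
[1,2] PP\NP  lex  "idea"
[0,2] PP  <  k=1
[2,3] PP  lex  "chased"
[3,4] S/NP  lex  "under"
[4,5] NP  lex  "map"
[3,5] S  >  k=4
[5,6] ((S\PP)\PP)\S  lex  "slowly"
[3,6] (S\PP)\PP  <  k=5
[2,6] S\PP  <  k=3
[0,6] S  <  k=2

[0,6] S   <
  [0,2] PP   <
    [0,1] "park" : NP
    [1,2] "idea" : PP\NP
  [2,6] S\PP   <
    [2,3] "chased" : PP
    [3,6] (S\PP)\PP   <
      [3,5] S   >
        [3,4] "under" : S/NP
        [4,5] "map" : NP
      [5,6] "slowly" : ((S\PP)\PP)\S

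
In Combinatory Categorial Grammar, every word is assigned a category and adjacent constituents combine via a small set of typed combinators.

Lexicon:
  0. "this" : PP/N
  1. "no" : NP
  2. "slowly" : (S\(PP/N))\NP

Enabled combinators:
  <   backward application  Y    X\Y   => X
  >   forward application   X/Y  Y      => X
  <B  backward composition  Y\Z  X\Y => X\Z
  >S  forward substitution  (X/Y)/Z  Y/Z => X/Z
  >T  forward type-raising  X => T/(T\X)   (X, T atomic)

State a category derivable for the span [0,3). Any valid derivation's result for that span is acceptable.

S

[0,3] S   <
  [0,1] "this" : PP/N
  [1,3] S\(PP/N)   <
    [1,2] "no" : NP
    [2,3] "slowly" : (S\(PP/N))\NP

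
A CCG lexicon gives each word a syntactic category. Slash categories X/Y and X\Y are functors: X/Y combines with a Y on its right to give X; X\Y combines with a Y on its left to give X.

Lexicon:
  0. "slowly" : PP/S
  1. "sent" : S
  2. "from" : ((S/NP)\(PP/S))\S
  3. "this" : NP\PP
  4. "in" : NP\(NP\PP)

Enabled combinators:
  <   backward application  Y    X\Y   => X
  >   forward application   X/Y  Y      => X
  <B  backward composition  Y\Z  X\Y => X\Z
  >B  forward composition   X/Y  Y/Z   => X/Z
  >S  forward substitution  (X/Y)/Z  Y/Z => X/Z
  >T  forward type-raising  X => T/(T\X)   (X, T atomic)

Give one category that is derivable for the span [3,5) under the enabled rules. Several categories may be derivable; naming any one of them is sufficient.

[0,5] S   >
  [0,3] S/NP   <
    [0,1] "slowly" : PP/S
    [1,3] (S/NP)\(PP/S)   <
      [1,2] "sent" : S
      [2,3] "from" : ((S/NP)\(PP/S))\S
  [3,5] NP   <
    [3,4] "this" : NP\PP
    [4,5] "in" : NP\(NP\PP)

NP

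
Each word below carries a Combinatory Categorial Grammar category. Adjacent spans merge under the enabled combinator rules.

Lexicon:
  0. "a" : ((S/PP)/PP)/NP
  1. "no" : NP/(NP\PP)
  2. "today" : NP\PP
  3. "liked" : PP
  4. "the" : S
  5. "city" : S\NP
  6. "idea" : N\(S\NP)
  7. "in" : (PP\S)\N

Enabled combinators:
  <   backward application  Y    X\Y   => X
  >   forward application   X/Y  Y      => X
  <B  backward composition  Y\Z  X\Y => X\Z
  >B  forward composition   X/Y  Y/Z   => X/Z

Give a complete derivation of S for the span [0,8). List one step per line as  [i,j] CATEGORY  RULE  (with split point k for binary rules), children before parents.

[0,1] ((S/PP)/PP)/NP  lex  "a"
[1,2] NP/(NP\PP)  lex  "no"
[2,3] NP\PP  lex  "today"
[1,3] NP  >  k=2
[0,3] (S/PP)/PP  >  k=1
[3,4] PP  lex  "liked"
[0,4] S/PP  >  k=3
[4,5] S  lex  "the"
[5,6] S\NP  lex  "city"
[6,7] N\(S\NP)  lex  "idea"
[5,7] N  <  k=6
[7,8] (PP\S)\N  lex  "in"
[5,8] PP\S  <  k=7
[4,8] PP  <  k=5
[0,8] S  >  k=4

[0,8] S   >
  [0,4] S/PP   >
    [0,3] (S/PP)/PP   >
      [0,1] "a" : ((S/PP)/PP)/NP
      [1,3] NP   >
        [1,2] "no" : NP/(NP\PP)
        [2,3] "today" : NP\PP
    [3,4] "liked" : PP
  [4,8] PP   <
    [4,5] "the" : S
    [5,8] PP\S   <
      [5,7] N   <
        [5,6] "city" : S\NP
        [6,7] "idea" : N\(S\NP)
      [7,8] "in" : (PP\S)\N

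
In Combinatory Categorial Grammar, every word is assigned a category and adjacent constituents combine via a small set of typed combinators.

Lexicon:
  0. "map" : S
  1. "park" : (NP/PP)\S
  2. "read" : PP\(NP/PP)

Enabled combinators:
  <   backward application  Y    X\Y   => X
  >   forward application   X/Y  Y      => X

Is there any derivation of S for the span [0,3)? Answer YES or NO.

S (NP/PP)\S PP\(NP/PP)
CKY chart[0,3] = {PP}; S ∉ chart

NO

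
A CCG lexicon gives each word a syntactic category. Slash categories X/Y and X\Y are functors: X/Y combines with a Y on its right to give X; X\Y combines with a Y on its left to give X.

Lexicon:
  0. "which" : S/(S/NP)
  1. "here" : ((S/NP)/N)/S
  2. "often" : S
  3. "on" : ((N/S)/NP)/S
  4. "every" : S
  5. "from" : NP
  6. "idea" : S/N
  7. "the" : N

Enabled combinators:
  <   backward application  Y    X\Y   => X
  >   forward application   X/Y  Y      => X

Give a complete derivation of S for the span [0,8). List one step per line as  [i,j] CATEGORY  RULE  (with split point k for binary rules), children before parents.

[0,1] S/(S/NP)  lex  "which"
[1,2] ((S/NP)/N)/S  lex  "here"
[2,3] S  lex  "often"
[1,3] (S/NP)/N  >  k=2
[3,4] ((N/S)/NP)/S  lex  "on"
[4,5] S  lex  "every"
[3,5] (N/S)/NP  >  k=4
[5,6] NP  lex  "from"
[3,6] N/S  >  k=5
[6,7] S/N  lex  "idea"
[7,8] N  lex  "the"
[6,8] S  >  k=7
[3,8] N  >  k=6
[1,8] S/NP  >  k=3
[0,8] S  >  k=1

[0,8] S   >
  [0,1] "which" : S/(S/NP)
  [1,8] S/NP   >
    [1,3] (S/NP)/N   >
      [1,2] "here" : ((S/NP)/N)/S
      [2,3] "often" : S
    [3,8] N   >
      [3,6] N/S   >
        [3,5] (N/S)/NP   >
          [3,4] "on" : ((N/S)/NP)/S
          [4,5] "every" : S
        [5,6] "from" : NP
      [6,8] S   >
        [6,7] "idea" : S/N
        [7,8] "the" : N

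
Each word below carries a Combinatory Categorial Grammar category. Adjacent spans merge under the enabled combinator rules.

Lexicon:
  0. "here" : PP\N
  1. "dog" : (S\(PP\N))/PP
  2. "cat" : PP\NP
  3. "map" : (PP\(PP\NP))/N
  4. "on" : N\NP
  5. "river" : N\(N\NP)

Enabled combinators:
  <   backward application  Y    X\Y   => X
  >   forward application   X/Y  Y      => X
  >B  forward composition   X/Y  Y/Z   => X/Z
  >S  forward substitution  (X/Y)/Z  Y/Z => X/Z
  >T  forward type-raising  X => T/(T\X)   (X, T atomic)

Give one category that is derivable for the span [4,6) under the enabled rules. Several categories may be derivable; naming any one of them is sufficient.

[0,6] S   <
  [0,1] "here" : PP\N
  [1,6] S\(PP\N)   >
    [1,2] "dog" : (S\(PP\N))/PP
    [2,6] PP   <
      [2,3] "cat" : PP\NP
      [3,6] PP\(PP\NP)   >
        [3,4] "map" : (PP\(PP\NP))/N
        [4,6] N   <
          [4,5] "on" : N\NP
          [5,6] "river" : N\(N\NP)

N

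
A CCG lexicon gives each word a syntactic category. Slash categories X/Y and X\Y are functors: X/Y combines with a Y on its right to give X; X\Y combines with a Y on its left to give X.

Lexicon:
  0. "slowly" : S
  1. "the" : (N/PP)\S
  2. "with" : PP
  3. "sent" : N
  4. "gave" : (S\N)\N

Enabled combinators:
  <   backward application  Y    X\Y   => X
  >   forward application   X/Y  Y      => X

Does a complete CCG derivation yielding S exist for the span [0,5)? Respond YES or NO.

YES

[0,5] S   <
  [0,3] N   >
    [0,2] N/PP   <
      [0,1] "slowly" : S
      [1,2] "the" : (N/PP)\S
    [2,3] "with" : PP
  [3,5] S\N   <
    [3,4] "sent" : N
    [4,5] "gave" : (S\N)\N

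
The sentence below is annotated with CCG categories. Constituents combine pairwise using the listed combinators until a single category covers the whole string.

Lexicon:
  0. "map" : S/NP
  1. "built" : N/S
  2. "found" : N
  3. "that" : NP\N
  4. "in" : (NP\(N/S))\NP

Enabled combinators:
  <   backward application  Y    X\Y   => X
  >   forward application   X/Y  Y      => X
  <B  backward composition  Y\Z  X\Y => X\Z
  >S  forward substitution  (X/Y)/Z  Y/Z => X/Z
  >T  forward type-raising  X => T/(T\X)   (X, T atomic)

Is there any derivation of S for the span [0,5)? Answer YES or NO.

[0,5] S   >
  [0,1] "map" : S/NP
  [1,5] NP   <
    [1,2] "built" : N/S
    [2,5] NP\(N/S)   <
      [2,4] NP   <
        [2,3] "found" : N
        [3,4] "that" : NP\N
      [4,5] "in" : (NP\(N/S))\NP

YES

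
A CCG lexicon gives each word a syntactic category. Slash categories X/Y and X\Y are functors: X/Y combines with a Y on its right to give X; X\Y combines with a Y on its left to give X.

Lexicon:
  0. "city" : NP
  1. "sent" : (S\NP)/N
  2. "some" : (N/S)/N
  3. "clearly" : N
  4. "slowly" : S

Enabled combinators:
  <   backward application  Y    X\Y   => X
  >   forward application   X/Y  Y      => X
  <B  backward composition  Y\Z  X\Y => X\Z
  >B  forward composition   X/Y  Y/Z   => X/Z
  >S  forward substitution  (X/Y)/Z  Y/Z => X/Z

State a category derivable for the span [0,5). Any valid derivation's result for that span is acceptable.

S

[0,5] S   <
  [0,1] "city" : NP
  [1,5] S\NP   >
    [1,2] "sent" : (S\NP)/N
    [2,5] N   >
      [2,4] N/S   >
        [2,3] "some" : (N/S)/N
        [3,4] "clearly" : N
      [4,5] "slowly" : S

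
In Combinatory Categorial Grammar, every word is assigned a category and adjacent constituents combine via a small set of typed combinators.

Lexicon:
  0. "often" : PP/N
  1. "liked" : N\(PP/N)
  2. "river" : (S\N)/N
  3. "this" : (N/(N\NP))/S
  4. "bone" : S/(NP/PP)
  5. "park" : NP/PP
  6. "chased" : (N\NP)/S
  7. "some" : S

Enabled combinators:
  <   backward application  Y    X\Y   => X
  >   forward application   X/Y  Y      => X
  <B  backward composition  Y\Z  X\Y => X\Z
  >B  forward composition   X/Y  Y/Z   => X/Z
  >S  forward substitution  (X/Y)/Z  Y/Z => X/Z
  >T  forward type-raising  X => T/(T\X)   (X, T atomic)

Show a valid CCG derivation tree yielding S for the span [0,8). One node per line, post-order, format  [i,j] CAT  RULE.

[0,8] S   <
  [0,2] N   <
    [0,1] "often" : PP/N
    [1,2] "liked" : N\(PP/N)
  [2,8] S\N   >
    [2,3] "river" : (S\N)/N
    [3,8] N   >
      [3,6] N/(N\NP)   >
        [3,4] "this" : (N/(N\NP))/S
        [4,6] S   >
          [4,5] "bone" : S/(NP/PP)
          [5,6] "park" : NP/PP
      [6,8] N\NP   >
        [6,7] "chased" : (N\NP)/S
        [7,8] "some" : S

[0,1] PP/N  lex  "often"
[1,2] N\(PP/N)  lex  "liked"
[0,2] N  <  k=1
[2,3] (S\N)/N  lex  "river"
[3,4] (N/(N\NP))/S  lex  "this"
[4,5] S/(NP/PP)  lex  "bone"
[5,6] NP/PP  lex  "park"
[4,6] S  >  k=5
[3,6] N/(N\NP)  >  k=4
[6,7] (N\NP)/S  lex  "chased"
[7,8] S  lex  "some"
[6,8] N\NP  >  k=7
[3,8] N  >  k=6
[2,8] S\N  >  k=3
[0,8] S  <  k=2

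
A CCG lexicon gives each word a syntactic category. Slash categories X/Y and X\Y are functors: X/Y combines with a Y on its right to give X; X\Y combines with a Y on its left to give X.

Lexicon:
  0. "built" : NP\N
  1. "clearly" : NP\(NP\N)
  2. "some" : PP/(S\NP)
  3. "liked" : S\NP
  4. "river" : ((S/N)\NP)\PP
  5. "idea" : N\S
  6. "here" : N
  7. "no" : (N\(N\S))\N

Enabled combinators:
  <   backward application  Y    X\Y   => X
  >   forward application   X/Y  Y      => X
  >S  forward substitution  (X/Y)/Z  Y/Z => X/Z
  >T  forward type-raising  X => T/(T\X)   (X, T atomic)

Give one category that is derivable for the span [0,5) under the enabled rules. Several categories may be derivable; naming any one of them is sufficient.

S/N

[0,8] S   >
  [0,5] S/N   <
    [0,2] NP   <
      [0,1] "built" : NP\N
      [1,2] "clearly" : NP\(NP\N)
    [2,5] (S/N)\NP   <
      [2,4] PP   >
        [2,3] "some" : PP/(S\NP)
        [3,4] "liked" : S\NP
      [4,5] "river" : ((S/N)\NP)\PP
  [5,8] N   <
    [5,6] "idea" : N\S
    [6,8] N\(N\S)   <
      [6,7] "here" : N
      [7,8] "no" : (N\(N\S))\N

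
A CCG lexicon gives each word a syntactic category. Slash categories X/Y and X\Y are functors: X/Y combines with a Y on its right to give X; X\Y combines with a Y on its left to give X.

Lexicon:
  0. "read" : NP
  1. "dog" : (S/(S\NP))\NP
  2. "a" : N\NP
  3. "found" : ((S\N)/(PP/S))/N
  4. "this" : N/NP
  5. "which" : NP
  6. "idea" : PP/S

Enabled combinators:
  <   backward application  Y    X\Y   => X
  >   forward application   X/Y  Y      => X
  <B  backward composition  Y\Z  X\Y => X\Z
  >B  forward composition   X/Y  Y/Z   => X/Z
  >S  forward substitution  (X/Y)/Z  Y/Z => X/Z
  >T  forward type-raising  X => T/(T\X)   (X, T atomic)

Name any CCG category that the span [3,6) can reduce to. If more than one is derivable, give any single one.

[0,7] S   >
  [0,2] S/(S\NP)   <
    [0,1] "read" : NP
    [1,2] "dog" : (S/(S\NP))\NP
  [2,7] S\NP   <B
    [2,3] "a" : N\NP
    [3,7] S\N   >
      [3,6] (S\N)/(PP/S)   >
        [3,4] "found" : ((S\N)/(PP/S))/N
        [4,6] N   >
          [4,5] "this" : N/NP
          [5,6] "which" : NP
      [6,7] "idea" : PP/S

(S\N)/(PP/S)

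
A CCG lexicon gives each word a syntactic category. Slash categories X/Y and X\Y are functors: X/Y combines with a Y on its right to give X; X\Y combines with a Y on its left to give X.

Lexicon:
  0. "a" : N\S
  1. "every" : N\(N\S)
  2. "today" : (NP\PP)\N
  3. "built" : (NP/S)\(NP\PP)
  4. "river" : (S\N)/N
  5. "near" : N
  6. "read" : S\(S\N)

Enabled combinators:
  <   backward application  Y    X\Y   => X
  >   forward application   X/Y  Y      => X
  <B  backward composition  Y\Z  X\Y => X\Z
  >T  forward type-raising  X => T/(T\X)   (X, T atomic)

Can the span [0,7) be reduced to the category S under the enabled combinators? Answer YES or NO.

N\S N\(N\S) (NP\PP)\N (NP/S)\(NP\PP) (S\N)/N N S\(S\N)
CKY chart[0,7] = {N/(N\NP), NP, NP/(NP\NP), PP/(PP\NP), S/(S\NP)}; S ∉ chart

NO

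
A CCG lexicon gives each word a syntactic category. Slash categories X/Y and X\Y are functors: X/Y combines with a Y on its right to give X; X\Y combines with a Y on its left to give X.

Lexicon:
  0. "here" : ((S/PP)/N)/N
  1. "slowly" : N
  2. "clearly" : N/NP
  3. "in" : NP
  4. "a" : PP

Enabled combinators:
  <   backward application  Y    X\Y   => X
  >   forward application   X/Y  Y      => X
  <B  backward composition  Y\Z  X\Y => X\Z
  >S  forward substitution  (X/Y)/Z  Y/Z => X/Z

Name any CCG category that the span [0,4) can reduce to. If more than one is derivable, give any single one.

S/PP

[0,5] S   >
  [0,4] S/PP   >
    [0,2] (S/PP)/N   >
      [0,1] "here" : ((S/PP)/N)/N
      [1,2] "slowly" : N
    [2,4] N   >
      [2,3] "clearly" : N/NP
      [3,4] "in" : NP
  [4,5] "a" : PP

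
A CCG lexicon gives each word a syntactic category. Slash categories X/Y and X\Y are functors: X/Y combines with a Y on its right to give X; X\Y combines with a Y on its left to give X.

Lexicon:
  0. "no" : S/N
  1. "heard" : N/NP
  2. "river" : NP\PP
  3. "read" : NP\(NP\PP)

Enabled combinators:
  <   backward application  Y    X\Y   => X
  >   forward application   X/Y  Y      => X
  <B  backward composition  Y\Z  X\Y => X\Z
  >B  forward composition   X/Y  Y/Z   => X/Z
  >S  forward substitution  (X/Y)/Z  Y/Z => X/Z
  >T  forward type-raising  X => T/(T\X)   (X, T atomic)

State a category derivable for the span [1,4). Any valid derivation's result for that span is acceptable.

N

[0,4] S   >
  [0,1] "no" : S/N
  [1,4] N   >
    [1,2] "heard" : N/NP
    [2,4] NP   <
      [2,3] "river" : NP\PP
      [3,4] "read" : NP\(NP\PP)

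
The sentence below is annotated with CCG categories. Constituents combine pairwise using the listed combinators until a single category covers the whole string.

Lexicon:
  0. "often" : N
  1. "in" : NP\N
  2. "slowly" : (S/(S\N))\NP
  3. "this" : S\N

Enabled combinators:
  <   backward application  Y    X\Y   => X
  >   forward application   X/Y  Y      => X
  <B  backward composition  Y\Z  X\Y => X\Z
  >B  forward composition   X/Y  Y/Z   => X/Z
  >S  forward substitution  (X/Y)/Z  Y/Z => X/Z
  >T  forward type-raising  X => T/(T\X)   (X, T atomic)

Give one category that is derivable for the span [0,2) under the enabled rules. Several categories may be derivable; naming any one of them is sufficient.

[0,4] S   >
  [0,3] S/(S\N)   <
    [0,2] NP   >
      [0,1] NP/(NP\N)   >T
        [0,1] "often" : N
      [1,2] "in" : NP\N
    [2,3] "slowly" : (S/(S\N))\NP
  [3,4] "this" : S\N

NP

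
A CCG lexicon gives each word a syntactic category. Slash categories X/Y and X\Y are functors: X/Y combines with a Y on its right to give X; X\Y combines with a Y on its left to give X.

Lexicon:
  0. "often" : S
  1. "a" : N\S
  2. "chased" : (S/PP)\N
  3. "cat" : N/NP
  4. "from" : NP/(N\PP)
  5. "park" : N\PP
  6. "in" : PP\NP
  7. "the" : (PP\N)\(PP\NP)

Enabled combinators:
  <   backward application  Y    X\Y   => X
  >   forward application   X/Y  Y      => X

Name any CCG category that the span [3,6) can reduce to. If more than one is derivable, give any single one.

[0,8] S   >
  [0,3] S/PP   <
    [0,2] N   <
      [0,1] "often" : S
      [1,2] "a" : N\S
    [2,3] "chased" : (S/PP)\N
  [3,8] PP   <
    [3,6] N   >
      [3,4] "cat" : N/NP
      [4,6] NP   >
        [4,5] "from" : NP/(N\PP)
        [5,6] "park" : N\PP
    [6,8] PP\N   <
      [6,7] "in" : PP\NP
      [7,8] "the" : (PP\N)\(PP\NP)

N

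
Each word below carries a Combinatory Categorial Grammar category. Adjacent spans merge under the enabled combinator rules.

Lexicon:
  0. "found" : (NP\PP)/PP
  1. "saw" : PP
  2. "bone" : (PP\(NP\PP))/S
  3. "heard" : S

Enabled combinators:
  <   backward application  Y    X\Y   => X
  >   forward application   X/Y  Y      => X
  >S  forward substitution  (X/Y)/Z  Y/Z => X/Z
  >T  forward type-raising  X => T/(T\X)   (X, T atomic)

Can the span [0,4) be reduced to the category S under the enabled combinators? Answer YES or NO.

(NP\PP)/PP PP (PP\(NP\PP))/S S
CKY chart[0,4] = {N/(N\PP), NP/(NP\PP), PP, PP/(PP\PP), S/(S\PP)}; S ∉ chart

NO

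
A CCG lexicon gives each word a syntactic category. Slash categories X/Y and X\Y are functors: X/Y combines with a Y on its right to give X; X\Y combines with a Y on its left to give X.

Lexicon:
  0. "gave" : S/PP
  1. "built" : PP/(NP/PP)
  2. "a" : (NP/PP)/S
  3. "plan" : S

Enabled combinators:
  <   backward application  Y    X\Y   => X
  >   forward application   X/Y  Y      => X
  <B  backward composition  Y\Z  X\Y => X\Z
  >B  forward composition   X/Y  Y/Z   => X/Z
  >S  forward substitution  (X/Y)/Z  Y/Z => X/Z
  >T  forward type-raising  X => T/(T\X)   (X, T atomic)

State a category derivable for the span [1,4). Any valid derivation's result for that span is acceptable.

[0,4] S   >
  [0,1] "gave" : S/PP
  [1,4] PP   >
    [1,2] "built" : PP/(NP/PP)
    [2,4] NP/PP   >
      [2,3] "a" : (NP/PP)/S
      [3,4] "plan" : S

PP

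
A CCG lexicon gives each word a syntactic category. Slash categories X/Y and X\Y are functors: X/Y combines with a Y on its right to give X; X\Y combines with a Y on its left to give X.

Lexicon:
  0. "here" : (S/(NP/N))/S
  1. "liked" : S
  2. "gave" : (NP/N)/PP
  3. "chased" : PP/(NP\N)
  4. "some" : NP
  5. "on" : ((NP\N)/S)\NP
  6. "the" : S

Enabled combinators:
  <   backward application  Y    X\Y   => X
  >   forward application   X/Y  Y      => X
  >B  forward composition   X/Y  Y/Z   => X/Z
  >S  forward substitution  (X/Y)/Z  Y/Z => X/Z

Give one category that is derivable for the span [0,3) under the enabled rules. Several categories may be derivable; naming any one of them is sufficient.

S/PP

[0,7] S   >
  [0,3] S/PP   >B
    [0,2] S/(NP/N)   >
      [0,1] "here" : (S/(NP/N))/S
      [1,2] "liked" : S
    [2,3] "gave" : (NP/N)/PP
  [3,7] PP   >
    [3,6] PP/S   >B
      [3,4] "chased" : PP/(NP\N)
      [4,6] (NP\N)/S   <
        [4,5] "some" : NP
        [5,6] "on" : ((NP\N)/S)\NP
    [6,7] "the" : S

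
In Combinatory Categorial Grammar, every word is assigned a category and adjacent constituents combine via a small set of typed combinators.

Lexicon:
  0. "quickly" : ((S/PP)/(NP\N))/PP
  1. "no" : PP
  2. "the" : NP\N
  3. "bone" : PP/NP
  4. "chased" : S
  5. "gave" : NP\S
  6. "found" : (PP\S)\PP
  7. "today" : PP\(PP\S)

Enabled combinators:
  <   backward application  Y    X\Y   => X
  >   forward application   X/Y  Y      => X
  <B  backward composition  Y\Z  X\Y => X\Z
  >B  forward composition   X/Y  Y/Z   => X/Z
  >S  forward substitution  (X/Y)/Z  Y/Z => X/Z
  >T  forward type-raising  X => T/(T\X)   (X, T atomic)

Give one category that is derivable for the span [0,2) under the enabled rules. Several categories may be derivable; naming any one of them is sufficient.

[0,8] S   >
  [0,3] S/PP   >
    [0,2] (S/PP)/(NP\N)   >
      [0,1] "quickly" : ((S/PP)/(NP\N))/PP
      [1,2] "no" : PP
    [2,3] "the" : NP\N
  [3,8] PP   <
    [3,7] PP\S   <
      [3,6] PP   >
        [3,4] "bone" : PP/NP
        [4,6] NP   <
          [4,5] "chased" : S
          [5,6] "gave" : NP\S
      [6,7] "found" : (PP\S)\PP
    [7,8] "today" : PP\(PP\S)

(S/PP)/(NP\N)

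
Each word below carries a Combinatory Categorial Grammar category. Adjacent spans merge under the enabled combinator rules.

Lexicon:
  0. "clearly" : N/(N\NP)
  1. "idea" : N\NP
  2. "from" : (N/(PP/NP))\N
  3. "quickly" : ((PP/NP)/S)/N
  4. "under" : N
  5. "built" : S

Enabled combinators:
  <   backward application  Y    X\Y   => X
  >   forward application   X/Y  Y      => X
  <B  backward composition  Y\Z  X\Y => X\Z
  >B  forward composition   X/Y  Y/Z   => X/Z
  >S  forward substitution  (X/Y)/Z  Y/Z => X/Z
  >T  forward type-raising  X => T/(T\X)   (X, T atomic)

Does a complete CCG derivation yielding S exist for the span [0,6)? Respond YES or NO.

N/(N\NP) N\NP (N/(PP/NP))\N ((PP/NP)/S)/N N S
CKY chart[0,6] = {N, N/(N\N), N/(S\S), NP/(NP\N), PP/(PP\N), S/(S\N)}; S ∉ chart

NO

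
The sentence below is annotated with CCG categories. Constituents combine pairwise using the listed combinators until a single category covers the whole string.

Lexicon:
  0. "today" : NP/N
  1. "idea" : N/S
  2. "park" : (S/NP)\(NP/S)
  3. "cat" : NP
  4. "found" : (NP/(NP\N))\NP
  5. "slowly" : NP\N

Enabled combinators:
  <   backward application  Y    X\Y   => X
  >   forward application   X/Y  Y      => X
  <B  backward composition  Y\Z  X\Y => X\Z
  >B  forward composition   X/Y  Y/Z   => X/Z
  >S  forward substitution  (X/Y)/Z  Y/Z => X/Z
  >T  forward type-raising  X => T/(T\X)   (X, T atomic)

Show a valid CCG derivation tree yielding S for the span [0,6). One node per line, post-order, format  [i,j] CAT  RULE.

[0,6] S   >
  [0,3] S/NP   <
    [0,2] NP/S   >B
      [0,1] "today" : NP/N
      [1,2] "idea" : N/S
    [2,3] "park" : (S/NP)\(NP/S)
  [3,6] NP   >
    [3,5] NP/(NP\N)   <
      [3,4] "cat" : NP
      [4,5] "found" : (NP/(NP\N))\NP
    [5,6] "slowly" : NP\N

[0,1] NP/N  lex  "today"
[1,2] N/S  lex  "idea"
[0,2] NP/S  >B  k=1
[2,3] (S/NP)\(NP/S)  lex  "park"
[0,3] S/NP  <  k=2
[3,4] NP  lex  "cat"
[4,5] (NP/(NP\N))\NP  lex  "found"
[3,5] NP/(NP\N)  <  k=4
[5,6] NP\N  lex  "slowly"
[3,6] NP  >  k=5
[0,6] S  >  k=3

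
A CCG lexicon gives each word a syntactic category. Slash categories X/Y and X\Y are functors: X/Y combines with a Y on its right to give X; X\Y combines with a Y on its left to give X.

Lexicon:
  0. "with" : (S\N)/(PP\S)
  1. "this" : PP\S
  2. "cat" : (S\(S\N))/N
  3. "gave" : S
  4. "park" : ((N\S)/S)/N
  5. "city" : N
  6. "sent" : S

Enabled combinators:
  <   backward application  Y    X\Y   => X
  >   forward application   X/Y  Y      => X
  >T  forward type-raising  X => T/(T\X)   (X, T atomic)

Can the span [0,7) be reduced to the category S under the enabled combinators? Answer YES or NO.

YES

[0,7] S   <
  [0,2] S\N   >
    [0,1] "with" : (S\N)/(PP\S)
    [1,2] "this" : PP\S
  [2,7] S\(S\N)   >
    [2,3] "cat" : (S\(S\N))/N
    [3,7] N   >
      [3,4] N/(N\S)   >T
        [3,4] "gave" : S
      [4,7] N\S   >
        [4,6] (N\S)/S   >
          [4,5] "park" : ((N\S)/S)/N
          [5,6] "city" : N
        [6,7] "sent" : S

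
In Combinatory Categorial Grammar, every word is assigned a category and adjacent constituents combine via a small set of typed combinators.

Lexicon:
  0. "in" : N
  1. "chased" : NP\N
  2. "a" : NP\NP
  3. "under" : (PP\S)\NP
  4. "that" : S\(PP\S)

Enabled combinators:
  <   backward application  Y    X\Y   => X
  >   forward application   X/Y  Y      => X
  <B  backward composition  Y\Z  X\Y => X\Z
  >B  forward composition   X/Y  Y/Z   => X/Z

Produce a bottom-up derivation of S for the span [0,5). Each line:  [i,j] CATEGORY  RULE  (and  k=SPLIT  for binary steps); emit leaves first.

[0,1] N  lex  "in"
[1,2] NP\N  lex  "chased"
[2,3] NP\NP  lex  "a"
[1,3] NP\N  <B  k=2
[0,3] NP  <  k=1
[3,4] (PP\S)\NP  lex  "under"
[4,5] S\(PP\S)  lex  "that"
[3,5] S\NP  <B  k=4
[0,5] S  <  k=3

[0,5] S   <
  [0,3] NP   <
    [0,1] "in" : N
    [1,3] NP\N   <B
      [1,2] "chased" : NP\N
      [2,3] "a" : NP\NP
  [3,5] S\NP   <B
    [3,4] "under" : (PP\S)\NP
    [4,5] "that" : S\(PP\S)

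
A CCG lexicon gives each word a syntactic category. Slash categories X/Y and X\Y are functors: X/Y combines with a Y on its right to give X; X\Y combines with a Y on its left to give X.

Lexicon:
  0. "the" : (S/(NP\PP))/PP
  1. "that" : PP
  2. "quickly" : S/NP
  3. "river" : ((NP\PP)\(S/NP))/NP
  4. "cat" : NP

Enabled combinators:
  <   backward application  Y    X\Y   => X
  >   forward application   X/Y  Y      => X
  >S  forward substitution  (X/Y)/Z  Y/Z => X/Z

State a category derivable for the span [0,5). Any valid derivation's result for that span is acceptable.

[0,5] S   >
  [0,2] S/(NP\PP)   >
    [0,1] "the" : (S/(NP\PP))/PP
    [1,2] "that" : PP
  [2,5] NP\PP   <
    [2,3] "quickly" : S/NP
    [3,5] (NP\PP)\(S/NP)   >
      [3,4] "river" : ((NP\PP)\(S/NP))/NP
      [4,5] "cat" : NP

S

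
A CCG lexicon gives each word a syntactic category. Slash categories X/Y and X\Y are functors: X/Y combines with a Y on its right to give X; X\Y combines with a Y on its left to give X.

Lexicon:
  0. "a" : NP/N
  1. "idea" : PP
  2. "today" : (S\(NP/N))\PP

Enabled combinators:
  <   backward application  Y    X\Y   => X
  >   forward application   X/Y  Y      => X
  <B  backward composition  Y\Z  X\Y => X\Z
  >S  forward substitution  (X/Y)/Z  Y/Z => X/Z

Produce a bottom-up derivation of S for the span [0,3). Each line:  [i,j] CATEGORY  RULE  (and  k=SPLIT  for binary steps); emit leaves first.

[0,3] S   <
  [0,1] "a" : NP/N
  [1,3] S\(NP/N)   <
    [1,2] "idea" : PP
    [2,3] "today" : (S\(NP/N))\PP

[0,1] NP/N  lex  "a"
[1,2] PP  lex  "idea"
[2,3] (S\(NP/N))\PP  lex  "today"
[1,3] S\(NP/N)  <  k=2
[0,3] S  <  k=1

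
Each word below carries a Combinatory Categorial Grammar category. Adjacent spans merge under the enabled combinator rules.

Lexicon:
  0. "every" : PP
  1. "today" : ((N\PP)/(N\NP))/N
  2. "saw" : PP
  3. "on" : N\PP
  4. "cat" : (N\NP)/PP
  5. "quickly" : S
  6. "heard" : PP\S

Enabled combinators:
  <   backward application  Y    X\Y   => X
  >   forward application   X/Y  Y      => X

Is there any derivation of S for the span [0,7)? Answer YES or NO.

PP ((N\PP)/(N\NP))/N PP N\PP (N\NP)/PP S PP\S
CKY chart[0,7] = {N}; S ∉ chart

NO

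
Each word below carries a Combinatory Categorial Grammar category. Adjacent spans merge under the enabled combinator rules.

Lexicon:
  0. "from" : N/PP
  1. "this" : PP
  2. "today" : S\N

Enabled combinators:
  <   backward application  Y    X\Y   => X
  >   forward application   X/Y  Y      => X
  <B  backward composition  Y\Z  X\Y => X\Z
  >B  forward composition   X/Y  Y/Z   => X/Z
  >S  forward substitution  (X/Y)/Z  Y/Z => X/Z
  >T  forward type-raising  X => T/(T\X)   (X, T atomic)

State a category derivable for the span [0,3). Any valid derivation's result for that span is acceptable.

S

[0,3] S   <
  [0,2] N   >
    [0,1] "from" : N/PP
    [1,2] "this" : PP
  [2,3] "today" : S\N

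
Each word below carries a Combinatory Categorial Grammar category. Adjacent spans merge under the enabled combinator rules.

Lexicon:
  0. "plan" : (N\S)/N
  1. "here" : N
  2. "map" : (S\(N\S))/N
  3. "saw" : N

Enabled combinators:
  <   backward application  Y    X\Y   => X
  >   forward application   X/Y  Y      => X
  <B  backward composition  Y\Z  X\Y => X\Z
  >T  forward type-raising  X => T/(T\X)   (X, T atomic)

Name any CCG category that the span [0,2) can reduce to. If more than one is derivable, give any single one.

N\S

[0,4] S   <
  [0,2] N\S   >
    [0,1] "plan" : (N\S)/N
    [1,2] "here" : N
  [2,4] S\(N\S)   >
    [2,3] "map" : (S\(N\S))/N
    [3,4] "saw" : N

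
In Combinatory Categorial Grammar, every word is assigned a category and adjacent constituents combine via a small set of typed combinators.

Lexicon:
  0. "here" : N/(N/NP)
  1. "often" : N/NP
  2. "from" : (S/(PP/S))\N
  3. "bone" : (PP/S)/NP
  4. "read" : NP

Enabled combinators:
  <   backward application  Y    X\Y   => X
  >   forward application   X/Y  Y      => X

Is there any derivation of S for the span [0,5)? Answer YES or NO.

[0,5] S   >
  [0,3] S/(PP/S)   <
    [0,2] N   >
      [0,1] "here" : N/(N/NP)
      [1,2] "often" : N/NP
    [2,3] "from" : (S/(PP/S))\N
  [3,5] PP/S   >
    [3,4] "bone" : (PP/S)/NP
    [4,5] "read" : NP

YES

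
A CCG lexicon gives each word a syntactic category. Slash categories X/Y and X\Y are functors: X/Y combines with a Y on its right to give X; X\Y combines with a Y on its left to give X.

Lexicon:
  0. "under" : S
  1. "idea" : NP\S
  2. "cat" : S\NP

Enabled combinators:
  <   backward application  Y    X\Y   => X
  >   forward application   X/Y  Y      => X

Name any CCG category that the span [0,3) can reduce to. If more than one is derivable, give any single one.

S

[0,3] S   <
  [0,2] NP   <
    [0,1] "under" : S
    [1,2] "idea" : NP\S
  [2,3] "cat" : S\NP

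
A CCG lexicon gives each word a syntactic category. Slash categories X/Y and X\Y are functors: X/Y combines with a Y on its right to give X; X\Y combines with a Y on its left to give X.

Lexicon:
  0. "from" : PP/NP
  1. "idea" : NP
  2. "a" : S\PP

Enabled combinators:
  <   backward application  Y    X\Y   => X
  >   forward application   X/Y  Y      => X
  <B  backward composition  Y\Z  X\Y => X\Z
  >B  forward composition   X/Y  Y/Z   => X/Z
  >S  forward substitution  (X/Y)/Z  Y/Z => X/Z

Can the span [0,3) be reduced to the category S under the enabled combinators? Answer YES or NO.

YES

[0,3] S   <
  [0,2] PP   >
    [0,1] "from" : PP/NP
    [1,2] "idea" : NP
  [2,3] "a" : S\PP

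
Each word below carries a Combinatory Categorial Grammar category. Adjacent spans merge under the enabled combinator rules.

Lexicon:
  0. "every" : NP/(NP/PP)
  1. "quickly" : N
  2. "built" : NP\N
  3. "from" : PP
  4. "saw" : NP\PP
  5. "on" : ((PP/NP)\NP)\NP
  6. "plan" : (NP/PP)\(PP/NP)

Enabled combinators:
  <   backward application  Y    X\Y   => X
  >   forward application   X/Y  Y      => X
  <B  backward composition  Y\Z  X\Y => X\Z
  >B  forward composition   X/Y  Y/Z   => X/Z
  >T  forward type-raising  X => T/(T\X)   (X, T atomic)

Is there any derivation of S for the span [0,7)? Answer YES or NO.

NO

NP/(NP/PP) N NP\N PP NP\PP ((PP/NP)\NP)\NP (NP/PP)\(PP/NP)
CKY chart[0,7] = {N/(N\NP), NP, NP/(NP\NP), PP/(PP\NP), S/(S\NP)}; S ∉ chart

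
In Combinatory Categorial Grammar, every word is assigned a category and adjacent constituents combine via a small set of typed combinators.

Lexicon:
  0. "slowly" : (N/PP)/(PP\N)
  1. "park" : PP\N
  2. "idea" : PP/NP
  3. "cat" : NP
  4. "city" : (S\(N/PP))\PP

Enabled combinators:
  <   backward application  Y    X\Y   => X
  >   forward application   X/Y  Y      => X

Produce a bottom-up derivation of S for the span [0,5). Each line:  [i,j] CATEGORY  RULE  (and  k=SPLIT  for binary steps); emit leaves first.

[0,1] (N/PP)/(PP\N)  lex  "slowly"
[1,2] PP\N  lex  "park"
[0,2] N/PP  >  k=1
[2,3] PP/NP  lex  "idea"
[3,4] NP  lex  "cat"
[2,4] PP  >  k=3
[4,5] (S\(N/PP))\PP  lex  "city"
[2,5] S\(N/PP)  <  k=4
[0,5] S  <  k=2

[0,5] S   <
  [0,2] N/PP   >
    [0,1] "slowly" : (N/PP)/(PP\N)
    [1,2] "park" : PP\N
  [2,5] S\(N/PP)   <
    [2,4] PP   >
      [2,3] "idea" : PP/NP
      [3,4] "cat" : NP
    [4,5] "city" : (S\(N/PP))\PP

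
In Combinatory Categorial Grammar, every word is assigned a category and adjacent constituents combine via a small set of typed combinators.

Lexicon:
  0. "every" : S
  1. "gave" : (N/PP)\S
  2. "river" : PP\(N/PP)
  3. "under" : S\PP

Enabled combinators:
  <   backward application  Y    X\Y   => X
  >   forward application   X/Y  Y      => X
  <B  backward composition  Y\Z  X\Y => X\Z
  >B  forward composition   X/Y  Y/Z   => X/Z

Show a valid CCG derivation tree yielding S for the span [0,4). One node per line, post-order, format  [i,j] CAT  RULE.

[0,1] S  lex  "every"
[1,2] (N/PP)\S  lex  "gave"
[0,2] N/PP  <  k=1
[2,3] PP\(N/PP)  lex  "river"
[0,3] PP  <  k=2
[3,4] S\PP  lex  "under"
[0,4] S  <  k=3

[0,4] S   <
  [0,3] PP   <
    [0,2] N/PP   <
      [0,1] "every" : S
      [1,2] "gave" : (N/PP)\S
    [2,3] "river" : PP\(N/PP)
  [3,4] "under" : S\PP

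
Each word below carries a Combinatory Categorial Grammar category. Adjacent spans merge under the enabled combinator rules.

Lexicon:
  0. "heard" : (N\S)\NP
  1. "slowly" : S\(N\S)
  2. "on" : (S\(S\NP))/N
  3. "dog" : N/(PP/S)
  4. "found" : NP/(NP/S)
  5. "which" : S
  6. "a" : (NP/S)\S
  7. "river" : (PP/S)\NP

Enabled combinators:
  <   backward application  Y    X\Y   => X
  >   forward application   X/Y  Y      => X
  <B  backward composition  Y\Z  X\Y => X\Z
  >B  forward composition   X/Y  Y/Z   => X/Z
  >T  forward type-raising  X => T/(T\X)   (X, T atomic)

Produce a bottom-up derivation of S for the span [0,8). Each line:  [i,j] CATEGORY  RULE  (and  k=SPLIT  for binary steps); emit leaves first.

[0,1] (N\S)\NP  lex  "heard"
[1,2] S\(N\S)  lex  "slowly"
[0,2] S\NP  <B  k=1
[2,3] (S\(S\NP))/N  lex  "on"
[3,4] N/(PP/S)  lex  "dog"
[4,5] NP/(NP/S)  lex  "found"
[5,6] S  lex  "which"
[6,7] (NP/S)\S  lex  "a"
[5,7] NP/S  <  k=6
[4,7] NP  >  k=5
[7,8] (PP/S)\NP  lex  "river"
[4,8] PP/S  <  k=7
[3,8] N  >  k=4
[2,8] S\(S\NP)  >  k=3
[0,8] S  <  k=2

[0,8] S   <
  [0,2] S\NP   <B
    [0,1] "heard" : (N\S)\NP
    [1,2] "slowly" : S\(N\S)
  [2,8] S\(S\NP)   >
    [2,3] "on" : (S\(S\NP))/N
    [3,8] N   >
      [3,4] "dog" : N/(PP/S)
      [4,8] PP/S   <
        [4,7] NP   >
          [4,5] "found" : NP/(NP/S)
          [5,7] NP/S   <
            [5,6] "which" : S
            [6,7] "a" : (NP/S)\S
        [7,8] "river" : (PP/S)\NP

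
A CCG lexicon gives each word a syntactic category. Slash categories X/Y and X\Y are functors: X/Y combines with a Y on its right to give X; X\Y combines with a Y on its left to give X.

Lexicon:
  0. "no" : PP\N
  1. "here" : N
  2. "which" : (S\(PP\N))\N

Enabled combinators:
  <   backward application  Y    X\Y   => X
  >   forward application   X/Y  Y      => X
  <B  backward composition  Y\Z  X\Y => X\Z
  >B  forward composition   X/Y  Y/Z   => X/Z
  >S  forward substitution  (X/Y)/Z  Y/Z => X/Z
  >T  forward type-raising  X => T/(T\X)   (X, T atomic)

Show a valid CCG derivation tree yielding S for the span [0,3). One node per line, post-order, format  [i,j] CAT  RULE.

[0,1] PP\N  lex  "no"
[1,2] N  lex  "here"
[2,3] (S\(PP\N))\N  lex  "which"
[1,3] S\(PP\N)  <  k=2
[0,3] S  <  k=1

[0,3] S   <
  [0,1] "no" : PP\N
  [1,3] S\(PP\N)   <
    [1,2] "here" : N
    [2,3] "which" : (S\(PP\N))\N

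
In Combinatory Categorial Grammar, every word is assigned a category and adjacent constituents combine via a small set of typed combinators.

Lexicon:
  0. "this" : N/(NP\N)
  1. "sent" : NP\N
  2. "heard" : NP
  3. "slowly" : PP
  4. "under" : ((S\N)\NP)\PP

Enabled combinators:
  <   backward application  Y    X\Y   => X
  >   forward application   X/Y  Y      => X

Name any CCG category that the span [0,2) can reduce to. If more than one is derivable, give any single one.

[0,5] S   <
  [0,2] N   >
    [0,1] "this" : N/(NP\N)
    [1,2] "sent" : NP\N
  [2,5] S\N   <
    [2,3] "heard" : NP
    [3,5] (S\N)\NP   <
      [3,4] "slowly" : PP
      [4,5] "under" : ((S\N)\NP)\PP

N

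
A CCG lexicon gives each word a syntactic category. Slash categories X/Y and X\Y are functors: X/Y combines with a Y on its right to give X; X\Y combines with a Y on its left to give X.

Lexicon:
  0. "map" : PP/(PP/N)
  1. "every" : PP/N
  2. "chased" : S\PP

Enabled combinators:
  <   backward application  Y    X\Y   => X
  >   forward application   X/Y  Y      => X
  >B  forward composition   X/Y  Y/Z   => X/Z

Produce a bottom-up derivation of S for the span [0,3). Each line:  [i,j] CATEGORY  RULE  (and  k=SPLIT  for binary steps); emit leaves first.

[0,3] S   <
  [0,2] PP   >
    [0,1] "map" : PP/(PP/N)
    [1,2] "every" : PP/N
  [2,3] "chased" : S\PP

[0,1] PP/(PP/N)  lex  "map"
[1,2] PP/N  lex  "every"
[0,2] PP  >  k=1
[2,3] S\PP  lex  "chased"
[0,3] S  <  k=2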